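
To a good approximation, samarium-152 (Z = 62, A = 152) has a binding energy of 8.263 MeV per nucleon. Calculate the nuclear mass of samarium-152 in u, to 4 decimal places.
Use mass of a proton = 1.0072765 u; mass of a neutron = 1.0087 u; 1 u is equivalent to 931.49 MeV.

151.8858 u

Total binding energy = 152 × 8.263 = 1255.976 MeV
Mass defect = 1255.976 MeV / (931.49 MeV/u) = 1.348352 u
Constituent mass = 62(1.0072765) + 90(1.0087) = 153.2341430 u
Nuclear mass = 153.2341430 − 1.348352 = 151.8857910 u ≈ 151.8858 u (to 4 decimal places)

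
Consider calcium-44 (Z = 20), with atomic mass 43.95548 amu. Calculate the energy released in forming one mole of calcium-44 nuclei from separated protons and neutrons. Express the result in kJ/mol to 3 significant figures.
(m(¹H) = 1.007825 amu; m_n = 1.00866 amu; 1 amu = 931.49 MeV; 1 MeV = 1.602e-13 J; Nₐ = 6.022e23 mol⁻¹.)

Σm = 20·m(¹H) + 24·m_n = 20.156500 + 24.20784 = 44.364340 amu
The mass defect is 44.364340 − 43.95548 = 0.408860 amu.
Binding energy = Δm·c² = 0.408860 × 931.49 MeV/amu = 380.849 MeV
Per nucleus in joules: 380.849 MeV × 1.602e-13 J/MeV = 6.1012e-11 J
Per mole: 6.1012e-11 J × 6.022e23 mol⁻¹ = 3.6741e+13 J/mol

3.67e+10 kJ/mol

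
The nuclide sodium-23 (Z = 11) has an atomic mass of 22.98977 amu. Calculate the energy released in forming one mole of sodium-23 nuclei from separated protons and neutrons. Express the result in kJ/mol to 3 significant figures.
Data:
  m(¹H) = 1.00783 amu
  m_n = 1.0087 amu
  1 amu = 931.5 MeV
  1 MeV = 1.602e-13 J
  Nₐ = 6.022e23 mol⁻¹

Z = 11, so N = A − Z = 23 − 11 = 12.
Σm = 11·m(¹H) + 12·m_n = 11.08613 + 12.1044 = 23.19053 amu
The mass defect is 23.19053 − 22.98977 = 0.20076 amu.
Binding energy = Δm·c² = 0.20076 × 931.5 MeV/amu = 187.008 MeV
Per nucleus in joules: 187.008 MeV × 1.602e-13 J/MeV = 2.9959e-11 J
Per mole: 2.9959e-11 J × 6.022e23 mol⁻¹ = 1.8041e+13 J/mol

1.80e+10 kJ/mol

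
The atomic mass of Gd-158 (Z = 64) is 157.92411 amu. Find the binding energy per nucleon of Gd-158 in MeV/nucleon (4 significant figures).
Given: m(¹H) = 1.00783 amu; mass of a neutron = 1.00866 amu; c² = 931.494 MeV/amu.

8.201 MeV/nucleon

Total constituent mass: 64 × 1.00783 + 94 × 1.00866 = 159.31516 amu
Mass defect Δm = 159.31516 − 157.92411 = 1.39105 amu
E_B = 1.39105 × 931.494 = 1295.75 MeV
BE/A = 1295.75 MeV / 158 = 8.201 MeV/nucleon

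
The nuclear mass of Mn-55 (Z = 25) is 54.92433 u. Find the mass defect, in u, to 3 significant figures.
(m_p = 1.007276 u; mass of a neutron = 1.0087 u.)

With 25 protons and 30 neutrons (A = 55):
Σm = 25·m_p + 30·m_n = 25.181900 + 30.2610 = 55.442900 u
The mass defect is 55.442900 − 54.92433 = 0.518570 u.

0.519 u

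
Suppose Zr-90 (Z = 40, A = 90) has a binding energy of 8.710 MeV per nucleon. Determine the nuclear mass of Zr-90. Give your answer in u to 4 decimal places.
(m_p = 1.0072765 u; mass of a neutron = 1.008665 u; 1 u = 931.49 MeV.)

Total binding energy = 90 × 8.710 = 783.900 MeV
Mass defect = 783.900 MeV / (931.49 MeV/u) = 0.841555 u
Constituent mass = 40(1.0072765) + 50(1.008665) = 90.7243100 u
Nuclear mass = 90.7243100 − 0.841555 = 89.8827550 u ≈ 89.8828 u (to 4 decimal places)

89.8828 u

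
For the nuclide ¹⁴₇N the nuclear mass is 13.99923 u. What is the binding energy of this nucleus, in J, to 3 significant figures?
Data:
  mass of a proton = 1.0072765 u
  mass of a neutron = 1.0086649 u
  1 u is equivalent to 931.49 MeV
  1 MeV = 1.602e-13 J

1.68e-11 J

Σm = 7·m_p + 7·m_n = 7.0509355 + 7.0606543 = 14.1115898 u
Δm = 14.1115898 − 13.99923 = 0.1123598 u
Binding energy = Δm·c² = 0.1123598 × 931.49 MeV/u = 104.662 MeV
In joules: 104.662 MeV × 1.602e-13 J/MeV = 1.6767e-11 J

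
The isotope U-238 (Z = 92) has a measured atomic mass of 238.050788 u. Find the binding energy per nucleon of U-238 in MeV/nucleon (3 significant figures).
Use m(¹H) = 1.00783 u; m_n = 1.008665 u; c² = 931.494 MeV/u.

7.57 MeV/nucleon

Z = 92, so N = A − Z = 238 − 92 = 146.
Σm = 92·m(¹H) + 146·m_n = 92.72036 + 147.265090 = 239.985450 u
Mass defect Δm = 239.985450 − 238.050788 = 1.934662 u
Converting to energy: 1.934662 u × 931.494 MeV/u = 1802.13 MeV
BE/A = 1802.13 MeV / 238 = 7.572 MeV/nucleon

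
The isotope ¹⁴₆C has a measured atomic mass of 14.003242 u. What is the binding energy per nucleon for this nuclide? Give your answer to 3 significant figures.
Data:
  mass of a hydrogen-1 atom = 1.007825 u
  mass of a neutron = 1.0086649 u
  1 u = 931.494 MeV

The nucleus contains 6 protons and 14 − 6 = 8 neutrons.
Mass of separated nucleons = 6(1.007825) + 8(1.0086649) = 6.046950 + 8.0693192 = 14.1162692 u
Mass defect Δm = 14.1162692 − 14.003242 = 0.1130272 u
Converting to energy: 0.1130272 u × 931.494 MeV/u = 105.284 MeV
BE/A = 105.284 MeV / 14 = 7.520 MeV/nucleon

7.52 MeV/nucleon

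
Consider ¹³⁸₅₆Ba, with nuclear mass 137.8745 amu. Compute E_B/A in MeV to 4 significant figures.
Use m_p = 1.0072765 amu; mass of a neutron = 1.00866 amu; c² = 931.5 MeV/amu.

Mass of separated nucleons = 56(1.0072765) + 82(1.00866) = 56.4074840 + 82.71012 = 139.1176040 amu
Mass defect Δm = 139.1176040 − 137.8745 = 1.2431040 amu
E_B = 1.2431040 × 931.5 = 1157.95 MeV
Dividing by A = 138 gives 8.391 MeV per nucleon.

8.391 MeV/nucleon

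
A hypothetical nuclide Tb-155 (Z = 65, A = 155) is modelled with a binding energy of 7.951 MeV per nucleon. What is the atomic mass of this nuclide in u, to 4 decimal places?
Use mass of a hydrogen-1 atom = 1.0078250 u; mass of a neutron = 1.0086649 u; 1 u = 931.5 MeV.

Total binding energy = 155 × 7.951 = 1232.405 MeV
Mass defect = 1232.405 MeV / (931.5 MeV/u) = 1.323033 u
Constituent mass = 65(1.0078250) + 90(1.0086649) = 156.2884660 u
Atomic mass = 156.2884660 − 1.323033 = 154.9654330 u ≈ 154.9654 u (to 4 decimal places)

154.9654 u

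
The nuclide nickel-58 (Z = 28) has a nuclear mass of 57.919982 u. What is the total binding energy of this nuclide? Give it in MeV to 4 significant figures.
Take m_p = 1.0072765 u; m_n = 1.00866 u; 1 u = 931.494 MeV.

The nucleus contains 28 protons and 58 − 28 = 30 neutrons.
Total constituent mass: 28 × 1.0072765 + 30 × 1.00866 = 58.4635420 u
The mass defect is 58.4635420 − 57.919982 = 0.5435600 u.
E_B = 0.5435600 × 931.494 = 506.323 MeV

506.3 MeV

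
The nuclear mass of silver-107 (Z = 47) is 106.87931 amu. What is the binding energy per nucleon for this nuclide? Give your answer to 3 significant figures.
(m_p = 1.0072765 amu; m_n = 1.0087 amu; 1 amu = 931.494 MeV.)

Total constituent mass: 47 × 1.0072765 + 60 × 1.0087 = 107.8639955 amu
Δm = 107.8639955 − 106.87931 = 0.9846855 amu
Converting to energy: 0.9846855 amu × 931.494 MeV/amu = 917.229 MeV
Per nucleon: 917.229 / 107 = 8.572 MeV

8.57 MeV/nucleon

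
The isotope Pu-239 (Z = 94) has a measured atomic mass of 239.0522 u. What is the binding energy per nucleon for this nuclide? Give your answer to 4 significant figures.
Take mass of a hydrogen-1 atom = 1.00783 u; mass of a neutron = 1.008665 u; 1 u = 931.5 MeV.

Z = 94, so N = A − Z = 239 − 94 = 145.
Mass of separated nucleons = 94(1.00783) + 145(1.008665) = 94.73602 + 146.256425 = 240.992445 u
Δm = 240.992445 − 239.0522 = 1.940245 u
Converting to energy: 1.940245 u × 931.5 MeV/u = 1807.34 MeV
Per nucleon: 1807.34 / 239 = 7.562 MeV

7.562 MeV/nucleon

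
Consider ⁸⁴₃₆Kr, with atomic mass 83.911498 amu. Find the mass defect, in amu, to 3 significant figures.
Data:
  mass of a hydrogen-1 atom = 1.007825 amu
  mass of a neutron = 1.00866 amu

With 36 protons and 48 neutrons (A = 84):
Total constituent mass: 36 × 1.007825 + 48 × 1.00866 = 84.697380 amu
The mass defect is 84.697380 − 83.911498 = 0.785882 amu.

0.786 amu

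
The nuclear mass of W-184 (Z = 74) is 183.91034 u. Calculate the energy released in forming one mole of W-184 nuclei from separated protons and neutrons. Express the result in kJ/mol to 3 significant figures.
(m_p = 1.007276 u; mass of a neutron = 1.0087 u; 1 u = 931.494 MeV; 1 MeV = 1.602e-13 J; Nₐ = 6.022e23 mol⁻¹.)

The nucleus contains 74 protons and 184 − 74 = 110 neutrons.
Total constituent mass: 74 × 1.007276 + 110 × 1.0087 = 185.495424 u
Δm = 185.495424 − 183.91034 = 1.585084 u
Converting to energy: 1.585084 u × 931.494 MeV/u = 1476.50 MeV
Per nucleus in joules: 1476.50 MeV × 1.602e-13 J/MeV = 2.3654e-10 J
Per mole: 2.3654e-10 J × 6.022e23 mol⁻¹ = 1.4244e+14 J/mol

1.42e+11 kJ/mol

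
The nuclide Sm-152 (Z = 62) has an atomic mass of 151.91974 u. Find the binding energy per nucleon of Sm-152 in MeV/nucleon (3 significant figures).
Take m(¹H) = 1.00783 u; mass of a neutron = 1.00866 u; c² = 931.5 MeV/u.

8.24 MeV/nucleon

With 62 protons and 90 neutrons (A = 152):
Total constituent mass: 62 × 1.00783 + 90 × 1.00866 = 153.26486 u
Mass defect Δm = 153.26486 − 151.91974 = 1.34512 u
E_B = 1.34512 × 931.5 = 1252.98 MeV
Per nucleon: 1252.98 / 152 = 8.243 MeV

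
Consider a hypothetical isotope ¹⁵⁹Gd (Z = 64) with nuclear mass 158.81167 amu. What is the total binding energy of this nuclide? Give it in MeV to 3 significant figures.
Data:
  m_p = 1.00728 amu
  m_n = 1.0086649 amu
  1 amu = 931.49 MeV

1380 MeV

With 64 protons and 95 neutrons (A = 159):
Mass of separated nucleons = 64(1.00728) + 95(1.0086649) = 64.46592 + 95.8231655 = 160.2890855 amu
Mass defect Δm = 160.2890855 − 158.81167 = 1.4774155 amu
Binding energy = Δm·c² = 1.4774155 × 931.49 MeV/amu = 1376.20 MeV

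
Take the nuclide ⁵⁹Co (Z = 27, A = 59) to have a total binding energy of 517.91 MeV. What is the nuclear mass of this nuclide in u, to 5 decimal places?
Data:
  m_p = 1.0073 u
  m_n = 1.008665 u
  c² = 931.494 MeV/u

58.91838 u

Mass defect = 517.91 MeV / (931.494 MeV/u) = 0.5559993 u
Constituent mass = 27(1.0073) + 32(1.008665) = 59.474380 u
Nuclear mass = 59.474380 − 0.5559993 = 58.9183807 u ≈ 58.91838 u (to 5 decimal places)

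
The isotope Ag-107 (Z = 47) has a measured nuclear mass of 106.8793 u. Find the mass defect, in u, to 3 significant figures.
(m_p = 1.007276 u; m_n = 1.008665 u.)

Total constituent mass: 47 × 1.007276 + 60 × 1.008665 = 107.861872 u
Mass defect Δm = 107.861872 − 106.8793 = 0.982572 u

0.983 u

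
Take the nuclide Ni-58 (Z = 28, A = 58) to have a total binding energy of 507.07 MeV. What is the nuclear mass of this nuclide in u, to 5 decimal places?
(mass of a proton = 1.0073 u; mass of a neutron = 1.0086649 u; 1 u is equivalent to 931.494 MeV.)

57.91998 u

Mass defect = 507.07 MeV / (931.494 MeV/u) = 0.5443621 u
Constituent mass = 28(1.0073) + 30(1.0086649) = 58.4643470 u
Nuclear mass = 58.4643470 − 0.5443621 = 57.9199849 u ≈ 57.91998 u (to 5 decimal places)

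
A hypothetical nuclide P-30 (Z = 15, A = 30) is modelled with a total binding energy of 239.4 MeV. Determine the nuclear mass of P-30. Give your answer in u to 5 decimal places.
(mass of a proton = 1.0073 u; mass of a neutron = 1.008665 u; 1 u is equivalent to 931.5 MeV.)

Mass defect = 239.4 MeV / (931.5 MeV/u) = 0.2570048 u
Constituent mass = 15(1.0073) + 15(1.008665) = 30.239475 u
Nuclear mass = 30.239475 − 0.2570048 = 29.9824702 u ≈ 29.98247 u (to 5 decimal places)

29.98247 u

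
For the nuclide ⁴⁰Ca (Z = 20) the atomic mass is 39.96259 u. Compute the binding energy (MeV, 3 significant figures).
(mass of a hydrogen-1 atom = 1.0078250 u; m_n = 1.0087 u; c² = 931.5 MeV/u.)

343 MeV

Z = 20, so N = A − Z = 40 − 20 = 20.
Σm = 20·m(¹H) + 20·m_n = 20.1565000 + 20.1740 = 40.3305000 u
The mass defect is 40.3305000 − 39.96259 = 0.3679100 u.
Converting to energy: 0.3679100 u × 931.5 MeV/u = 342.708 MeV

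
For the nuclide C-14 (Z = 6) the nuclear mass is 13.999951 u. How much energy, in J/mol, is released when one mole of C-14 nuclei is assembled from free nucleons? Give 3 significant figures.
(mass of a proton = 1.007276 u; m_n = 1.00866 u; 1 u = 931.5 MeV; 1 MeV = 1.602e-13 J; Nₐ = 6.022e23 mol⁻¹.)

With 6 protons and 8 neutrons (A = 14):
Σm = 6·m_p + 8·m_n = 6.043656 + 8.06928 = 14.112936 u
The mass defect is 14.112936 − 13.999951 = 0.112985 u.
E_B = 0.112985 × 931.5 = 105.246 MeV
Per nucleus in joules: 105.246 MeV × 1.602e-13 J/MeV = 1.6860e-11 J
Per mole: 1.6860e-11 J × 6.022e23 mol⁻¹ = 1.0153e+13 J/mol

1.02e+13 J/mol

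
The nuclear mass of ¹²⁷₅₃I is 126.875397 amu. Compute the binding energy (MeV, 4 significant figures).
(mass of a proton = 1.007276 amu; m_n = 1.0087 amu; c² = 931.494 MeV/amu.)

1075 MeV

Total constituent mass: 53 × 1.007276 + 74 × 1.0087 = 128.029428 amu
Mass defect Δm = 128.029428 − 126.875397 = 1.154031 amu
Converting to energy: 1.154031 amu × 931.494 MeV/amu = 1074.97 MeV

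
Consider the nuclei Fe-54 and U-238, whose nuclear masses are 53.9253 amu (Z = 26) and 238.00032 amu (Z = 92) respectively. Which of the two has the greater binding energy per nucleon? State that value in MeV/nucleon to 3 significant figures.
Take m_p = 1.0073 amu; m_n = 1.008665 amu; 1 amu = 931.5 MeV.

Fe-54; 8.75 MeV/nucleon

Fe-54: Σm = 26(1.0073) + 28(1.008665) = 54.432420 amu; Δm = 0.507120 amu; E_B = 472.38 MeV; E_B/A = 8.748 MeV
U-238: Σm = 92(1.0073) + 146(1.008665) = 239.936690 amu; Δm = 1.936370 amu; E_B = 1803.7 MeV; E_B/A = 7.579 MeV
Fe-54 has the higher binding energy per nucleon, so it is the more tightly bound nucleus.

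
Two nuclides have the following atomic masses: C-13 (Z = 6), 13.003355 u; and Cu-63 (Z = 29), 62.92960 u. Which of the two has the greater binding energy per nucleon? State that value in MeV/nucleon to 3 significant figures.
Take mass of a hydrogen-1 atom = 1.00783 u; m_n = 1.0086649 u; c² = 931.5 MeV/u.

Cu-63; 8.75 MeV/nucleon

C-13: Σm = 6(1.00783) + 7(1.0086649) = 13.1076343 u; Δm = 0.1042793 u; E_B = 97.136 MeV; E_B/A = 7.472 MeV
Cu-63: Σm = 29(1.00783) + 34(1.0086649) = 63.5216766 u; Δm = 0.5920766 u; E_B = 551.52 MeV; E_B/A = 8.754 MeV
Cu-63 has the higher binding energy per nucleon, so it is the more tightly bound nucleus.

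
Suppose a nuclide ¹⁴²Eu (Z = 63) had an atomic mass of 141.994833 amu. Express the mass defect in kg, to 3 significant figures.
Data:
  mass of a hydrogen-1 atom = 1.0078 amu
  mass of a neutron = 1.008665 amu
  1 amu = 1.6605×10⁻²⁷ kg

Z = 63, so N = A − Z = 142 − 63 = 79.
Σm = 63·m(¹H) + 79·m_n = 63.4914 + 79.684535 = 143.175935 amu
Δm = 143.175935 − 141.994833 = 1.181102 amu
In SI units: 1.181102 amu × 1.6605×10⁻²⁷ kg/amu = 1.9612e-27 kg

1.96e-27 kg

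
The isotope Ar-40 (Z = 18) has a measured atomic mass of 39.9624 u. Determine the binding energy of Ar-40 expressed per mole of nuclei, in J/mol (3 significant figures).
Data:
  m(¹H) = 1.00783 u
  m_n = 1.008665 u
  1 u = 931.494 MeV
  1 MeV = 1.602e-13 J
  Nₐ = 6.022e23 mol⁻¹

3.32e+13 J/mol

Σm = 18·m(¹H) + 22·m_n = 18.14094 + 22.190630 = 40.331570 u
The mass defect is 40.331570 − 39.9624 = 0.369170 u.
Binding energy = Δm·c² = 0.369170 × 931.494 MeV/u = 343.880 MeV
Per nucleus in joules: 343.880 MeV × 1.602e-13 J/MeV = 5.5090e-11 J
Per mole: 5.5090e-11 J × 6.022e23 mol⁻¹ = 3.3175e+13 J/mol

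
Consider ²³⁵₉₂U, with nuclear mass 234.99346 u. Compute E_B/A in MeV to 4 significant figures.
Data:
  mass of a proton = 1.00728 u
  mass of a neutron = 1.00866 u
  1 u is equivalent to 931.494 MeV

7.589 MeV/nucleon

Total constituent mass: 92 × 1.00728 + 143 × 1.00866 = 236.90814 u
Mass defect Δm = 236.90814 − 234.99346 = 1.91468 u
E_B = 1.91468 × 931.494 = 1783.51 MeV
Dividing by A = 235 gives 7.589 MeV per nucleon.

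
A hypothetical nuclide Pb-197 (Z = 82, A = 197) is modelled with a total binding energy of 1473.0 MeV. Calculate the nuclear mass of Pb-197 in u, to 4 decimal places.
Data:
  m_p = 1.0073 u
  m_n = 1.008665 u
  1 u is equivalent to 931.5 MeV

Mass defect = 1473.0 MeV / (931.5 MeV/u) = 1.581320 u
Constituent mass = 82(1.0073) + 115(1.008665) = 198.595075 u
Nuclear mass = 198.595075 − 1.581320 = 197.013755 u ≈ 197.0138 u (to 4 decimal places)

197.0138 u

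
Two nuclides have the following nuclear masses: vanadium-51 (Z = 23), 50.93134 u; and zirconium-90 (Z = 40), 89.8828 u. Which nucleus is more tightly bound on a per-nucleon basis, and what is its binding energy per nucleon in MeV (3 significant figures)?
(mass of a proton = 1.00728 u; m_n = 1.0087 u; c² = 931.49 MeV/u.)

vanadium-51; 8.76 MeV/nucleon

vanadium-51: Σm = 23(1.00728) + 28(1.0087) = 51.41104 u; Δm = 0.47970 u; E_B = 446.836 MeV; E_B/A = 8.761 MeV
zirconium-90: Σm = 40(1.00728) + 50(1.0087) = 90.72620 u; Δm = 0.84340 u; E_B = 785.62 MeV; E_B/A = 8.729 MeV
vanadium-51 has the higher binding energy per nucleon, so it is the more tightly bound nucleus.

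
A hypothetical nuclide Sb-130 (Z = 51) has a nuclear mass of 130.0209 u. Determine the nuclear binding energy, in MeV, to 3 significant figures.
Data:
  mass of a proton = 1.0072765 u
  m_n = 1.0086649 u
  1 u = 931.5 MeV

964 MeV

Total constituent mass: 51 × 1.0072765 + 79 × 1.0086649 = 131.0556286 u
The mass defect is 131.0556286 − 130.0209 = 1.0347286 u.
Converting to energy: 1.0347286 u × 931.5 MeV/u = 963.850 MeV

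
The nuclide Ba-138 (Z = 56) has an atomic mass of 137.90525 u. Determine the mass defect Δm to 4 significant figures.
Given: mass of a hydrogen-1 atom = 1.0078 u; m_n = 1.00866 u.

Z = 56, so N = A − Z = 138 − 56 = 82.
Mass of separated nucleons = 56(1.0078) + 82(1.00866) = 56.4368 + 82.71012 = 139.14692 u
Mass defect Δm = 139.14692 − 137.90525 = 1.24167 u

1.242 u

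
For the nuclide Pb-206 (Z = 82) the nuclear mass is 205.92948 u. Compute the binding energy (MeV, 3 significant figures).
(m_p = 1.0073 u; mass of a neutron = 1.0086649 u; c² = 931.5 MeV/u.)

Mass of separated nucleons = 82(1.0073) + 124(1.0086649) = 82.5986 + 125.0744476 = 207.6730476 u
Δm = 207.6730476 − 205.92948 = 1.7435676 u
Converting to energy: 1.7435676 u × 931.5 MeV/u = 1624.13 MeV

1620 MeV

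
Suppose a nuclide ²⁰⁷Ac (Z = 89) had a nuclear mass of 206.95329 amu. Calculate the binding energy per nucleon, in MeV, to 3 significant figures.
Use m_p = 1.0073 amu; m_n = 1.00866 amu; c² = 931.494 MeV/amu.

Mass of separated nucleons = 89(1.0073) + 118(1.00866) = 89.6497 + 119.02188 = 208.67158 amu
The mass defect is 208.67158 − 206.95329 = 1.71829 amu.
Binding energy = Δm·c² = 1.71829 × 931.494 MeV/amu = 1600.58 MeV
Per nucleon: 1600.58 / 207 = 7.732 MeV

7.73 MeV/nucleon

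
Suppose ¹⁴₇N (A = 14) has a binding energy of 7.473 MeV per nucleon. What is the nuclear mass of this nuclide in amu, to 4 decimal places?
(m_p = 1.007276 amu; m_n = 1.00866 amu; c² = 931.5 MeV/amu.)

Total binding energy = 14 × 7.473 = 104.622 MeV
Mass defect = 104.622 MeV / (931.5 MeV/amu) = 0.112316 amu
Constituent mass = 7(1.007276) + 7(1.00866) = 14.111552 amu
Nuclear mass = 14.111552 − 0.112316 = 13.999236 amu ≈ 13.9992 amu (to 4 decimal places)

13.9992 amu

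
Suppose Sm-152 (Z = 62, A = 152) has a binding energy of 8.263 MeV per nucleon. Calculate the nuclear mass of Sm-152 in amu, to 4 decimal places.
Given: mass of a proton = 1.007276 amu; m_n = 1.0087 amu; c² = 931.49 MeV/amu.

151.8858 amu

Total binding energy = 152 × 8.263 = 1255.976 MeV
Mass defect = 1255.976 MeV / (931.49 MeV/amu) = 1.348352 amu
Constituent mass = 62(1.007276) + 90(1.0087) = 153.234112 amu
Nuclear mass = 153.234112 − 1.348352 = 151.885760 amu ≈ 151.8858 amu (to 4 decimal places)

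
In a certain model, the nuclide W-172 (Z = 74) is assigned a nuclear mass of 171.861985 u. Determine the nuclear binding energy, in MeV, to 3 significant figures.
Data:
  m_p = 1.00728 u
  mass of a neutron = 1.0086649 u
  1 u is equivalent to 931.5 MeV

The nucleus contains 74 protons and 172 − 74 = 98 neutrons.
Mass of separated nucleons = 74(1.00728) + 98(1.0086649) = 74.53872 + 98.8491602 = 173.3878802 u
The mass defect is 173.3878802 − 171.861985 = 1.5258952 u.
Binding energy = Δm·c² = 1.5258952 × 931.5 MeV/u = 1421.37 MeV

1420 MeV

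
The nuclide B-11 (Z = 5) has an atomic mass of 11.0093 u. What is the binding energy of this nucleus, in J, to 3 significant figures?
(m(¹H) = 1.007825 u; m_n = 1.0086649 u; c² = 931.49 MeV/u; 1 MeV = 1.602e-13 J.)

1.22e-11 J

With 5 protons and 6 neutrons (A = 11):
Mass of separated nucleons = 5(1.007825) + 6(1.0086649) = 5.039125 + 6.0519894 = 11.0911144 u
Mass defect Δm = 11.0911144 − 11.0093 = 0.0818144 u
Converting to energy: 0.0818144 u × 931.49 MeV/u = 76.2093 MeV
In joules: 76.2093 MeV × 1.602e-13 J/MeV = 1.2209e-11 J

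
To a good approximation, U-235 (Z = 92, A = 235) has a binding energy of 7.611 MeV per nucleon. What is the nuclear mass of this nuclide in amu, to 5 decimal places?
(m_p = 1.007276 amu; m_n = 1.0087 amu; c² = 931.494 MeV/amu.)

234.99337 amu

Total binding energy = 235 × 7.611 = 1788.585 MeV
Mass defect = 1788.585 MeV / (931.494 MeV/amu) = 1.9201251 amu
Constituent mass = 92(1.007276) + 143(1.0087) = 236.913492 amu
Nuclear mass = 236.913492 − 1.9201251 = 234.9933669 amu ≈ 234.99337 amu (to 5 decimal places)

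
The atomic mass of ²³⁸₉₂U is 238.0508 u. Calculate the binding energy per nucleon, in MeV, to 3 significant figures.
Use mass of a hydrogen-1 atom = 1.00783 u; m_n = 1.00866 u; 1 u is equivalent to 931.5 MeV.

7.57 MeV/nucleon

Σm = 92·m(¹H) + 146·m_n = 92.72036 + 147.26436 = 239.98472 u
Δm = 239.98472 − 238.0508 = 1.93392 u
E_B = 1.93392 × 931.5 = 1801.45 MeV
BE/A = 1801.45 MeV / 238 = 7.569 MeV/nucleon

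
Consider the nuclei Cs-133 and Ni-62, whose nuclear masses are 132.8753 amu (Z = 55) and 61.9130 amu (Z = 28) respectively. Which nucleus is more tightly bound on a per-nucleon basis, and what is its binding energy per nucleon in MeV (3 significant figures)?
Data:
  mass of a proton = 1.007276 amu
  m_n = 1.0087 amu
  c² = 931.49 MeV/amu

Ni-62; 8.81 MeV/nucleon

Cs-133: Σm = 55(1.007276) + 78(1.0087) = 134.078780 amu; Δm = 1.203480 amu; E_B = 1121.0 MeV; E_B/A = 8.429 MeV
Ni-62: Σm = 28(1.007276) + 34(1.0087) = 62.499528 amu; Δm = 0.586528 amu; E_B = 546.34 MeV; E_B/A = 8.812 MeV
Ni-62 has the higher binding energy per nucleon, so it is the more tightly bound nucleus.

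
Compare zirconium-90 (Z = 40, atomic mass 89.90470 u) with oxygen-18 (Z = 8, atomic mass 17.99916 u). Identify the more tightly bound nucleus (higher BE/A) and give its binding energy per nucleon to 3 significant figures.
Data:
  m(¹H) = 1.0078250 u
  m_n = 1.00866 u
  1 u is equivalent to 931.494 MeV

zirconium-90; 8.71 MeV/nucleon

zirconium-90: Σm = 40(1.0078250) + 50(1.00866) = 90.7460000 u; Δm = 0.8413000 u; E_B = 783.67 MeV; E_B/A = 8.707 MeV
oxygen-18: Σm = 8(1.0078250) + 10(1.00866) = 18.1492000 u; Δm = 0.1500400 u; E_B = 139.761 MeV; E_B/A = 7.7645 MeV
zirconium-90 has the higher binding energy per nucleon, so it is the more tightly bound nucleus.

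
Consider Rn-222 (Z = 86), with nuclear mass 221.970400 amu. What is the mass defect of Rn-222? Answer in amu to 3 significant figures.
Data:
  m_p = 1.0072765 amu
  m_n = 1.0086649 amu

1.83 amu

Mass of separated nucleons = 86(1.0072765) + 136(1.0086649) = 86.6257790 + 137.1784264 = 223.8042054 amu
Δm = 223.8042054 − 221.970400 = 1.8338054 amu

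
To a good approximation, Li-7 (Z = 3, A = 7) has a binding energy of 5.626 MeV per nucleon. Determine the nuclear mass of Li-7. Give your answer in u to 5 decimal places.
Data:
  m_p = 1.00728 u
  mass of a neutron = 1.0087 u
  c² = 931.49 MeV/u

7.01436 u

Total binding energy = 7 × 5.626 = 39.382 MeV
Mass defect = 39.382 MeV / (931.49 MeV/u) = 0.0422785 u
Constituent mass = 3(1.00728) + 4(1.0087) = 7.05664 u
Nuclear mass = 7.05664 − 0.0422785 = 7.0143615 u ≈ 7.01436 u (to 5 decimal places)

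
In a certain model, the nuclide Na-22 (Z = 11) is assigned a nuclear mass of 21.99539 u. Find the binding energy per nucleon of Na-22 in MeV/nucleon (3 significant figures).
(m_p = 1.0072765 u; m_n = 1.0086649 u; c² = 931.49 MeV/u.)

With 11 protons and 11 neutrons (A = 22):
Mass of separated nucleons = 11(1.0072765) + 11(1.0086649) = 11.0800415 + 11.0953139 = 22.1753554 u
The mass defect is 22.1753554 − 21.99539 = 0.1799654 u.
E_B = 0.1799654 × 931.49 = 167.636 MeV
BE/A = 167.636 MeV / 22 = 7.620 MeV/nucleon

7.62 MeV/nucleon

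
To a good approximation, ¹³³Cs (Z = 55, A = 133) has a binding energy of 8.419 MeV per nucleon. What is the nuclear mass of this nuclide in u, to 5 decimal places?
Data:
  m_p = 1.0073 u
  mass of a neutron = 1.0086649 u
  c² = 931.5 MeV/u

132.87529 u

Total binding energy = 133 × 8.419 = 1119.727 MeV
Mass defect = 1119.727 MeV / (931.5 MeV/u) = 1.2020687 u
Constituent mass = 55(1.0073) + 78(1.0086649) = 134.0773622 u
Nuclear mass = 134.0773622 − 1.2020687 = 132.8752935 u ≈ 132.87529 u (to 5 decimal places)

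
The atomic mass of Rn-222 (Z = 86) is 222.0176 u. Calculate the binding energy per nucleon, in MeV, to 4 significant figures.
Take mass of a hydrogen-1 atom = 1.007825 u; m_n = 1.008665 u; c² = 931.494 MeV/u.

Mass of separated nucleons = 86(1.007825) + 136(1.008665) = 86.672950 + 137.178440 = 223.851390 u
Mass defect Δm = 223.851390 − 222.0176 = 1.833790 u
Binding energy = Δm·c² = 1.833790 × 931.494 MeV/u = 1708.16 MeV
Per nucleon: 1708.16 / 222 = 7.694 MeV

7.694 MeV/nucleon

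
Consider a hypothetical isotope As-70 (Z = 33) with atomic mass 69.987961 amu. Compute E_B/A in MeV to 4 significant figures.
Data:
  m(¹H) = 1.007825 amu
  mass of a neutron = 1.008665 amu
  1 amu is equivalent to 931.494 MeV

7.863 MeV/nucleon

Z = 33, so N = A − Z = 70 − 33 = 37.
Total constituent mass: 33 × 1.007825 + 37 × 1.008665 = 70.578830 amu
Mass defect Δm = 70.578830 − 69.987961 = 0.590869 amu
E_B = 0.590869 × 931.494 = 550.391 MeV
Dividing by A = 70 gives 7.863 MeV per nucleon.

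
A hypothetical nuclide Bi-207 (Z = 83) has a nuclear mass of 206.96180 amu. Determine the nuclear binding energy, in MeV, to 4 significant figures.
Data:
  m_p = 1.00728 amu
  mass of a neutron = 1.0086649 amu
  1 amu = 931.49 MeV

1599 MeV

Z = 83, so N = A − Z = 207 − 83 = 124.
Mass of separated nucleons = 83(1.00728) + 124(1.0086649) = 83.60424 + 125.0744476 = 208.6786876 amu
Mass defect Δm = 208.6786876 − 206.96180 = 1.7168876 amu
Converting to energy: 1.7168876 amu × 931.49 MeV/amu = 1599.26 MeV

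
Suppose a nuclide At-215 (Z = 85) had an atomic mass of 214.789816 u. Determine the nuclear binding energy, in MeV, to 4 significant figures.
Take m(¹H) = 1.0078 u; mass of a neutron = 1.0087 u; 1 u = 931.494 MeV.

With 85 protons and 130 neutrons (A = 215):
Σm = 85·m(¹H) + 130·m_n = 85.6630 + 131.1310 = 216.7940 u
Δm = 216.7940 − 214.789816 = 2.004184 u
E_B = 2.004184 × 931.494 = 1866.89 MeV

1867 MeV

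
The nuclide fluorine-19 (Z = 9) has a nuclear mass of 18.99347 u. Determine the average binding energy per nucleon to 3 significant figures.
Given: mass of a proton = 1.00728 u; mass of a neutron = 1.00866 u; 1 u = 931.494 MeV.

Σm = 9·m_p + 10·m_n = 9.06552 + 10.08660 = 19.15212 u
The mass defect is 19.15212 − 18.99347 = 0.15865 u.
Converting to energy: 0.15865 u × 931.494 MeV/u = 147.782 MeV
Per nucleon: 147.782 / 19 = 7.778 MeV

7.78 MeV/nucleon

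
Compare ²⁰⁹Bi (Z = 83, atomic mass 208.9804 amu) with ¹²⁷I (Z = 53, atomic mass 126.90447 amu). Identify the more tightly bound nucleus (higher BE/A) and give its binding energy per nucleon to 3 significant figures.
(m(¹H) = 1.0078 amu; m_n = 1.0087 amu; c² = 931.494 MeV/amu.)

¹²⁷I; 8.45 MeV/nucleon

²⁰⁹Bi: Σm = 83(1.0078) + 126(1.0087) = 210.7436 amu; Δm = 1.7632 amu; E_B = 1642.4 MeV; E_B/A = 7.858 MeV
¹²⁷I: Σm = 53(1.0078) + 74(1.0087) = 128.0572 amu; Δm = 1.15273 amu; E_B = 1073.76 MeV; E_B/A = 8.4548 MeV
¹²⁷I has the higher binding energy per nucleon, so it is the more tightly bound nucleus.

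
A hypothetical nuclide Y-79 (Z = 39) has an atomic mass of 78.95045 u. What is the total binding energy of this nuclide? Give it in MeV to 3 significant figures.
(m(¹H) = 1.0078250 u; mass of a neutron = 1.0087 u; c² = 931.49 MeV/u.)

655 MeV

Mass of separated nucleons = 39(1.0078250) + 40(1.0087) = 39.3051750 + 40.3480 = 79.6531750 u
The mass defect is 79.6531750 − 78.95045 = 0.7027250 u.
Binding energy = Δm·c² = 0.7027250 × 931.49 MeV/u = 654.581 MeV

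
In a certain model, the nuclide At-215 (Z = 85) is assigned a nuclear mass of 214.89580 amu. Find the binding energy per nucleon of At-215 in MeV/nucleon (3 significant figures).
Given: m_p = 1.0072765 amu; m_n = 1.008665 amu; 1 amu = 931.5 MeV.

8.01 MeV/nucleon

Z = 85, so N = A − Z = 215 − 85 = 130.
Mass of separated nucleons = 85(1.0072765) + 130(1.008665) = 85.6185025 + 131.126450 = 216.7449525 amu
Mass defect Δm = 216.7449525 − 214.89580 = 1.8491525 amu
Converting to energy: 1.8491525 amu × 931.5 MeV/amu = 1722.49 MeV
BE/A = 1722.49 MeV / 215 = 8.012 MeV/nucleon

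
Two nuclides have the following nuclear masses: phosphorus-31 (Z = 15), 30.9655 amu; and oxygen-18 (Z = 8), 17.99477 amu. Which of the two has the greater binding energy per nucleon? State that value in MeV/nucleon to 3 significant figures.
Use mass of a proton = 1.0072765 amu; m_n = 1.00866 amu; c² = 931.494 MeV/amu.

phosphorus-31; 8.48 MeV/nucleon

phosphorus-31: Σm = 15(1.0072765) + 16(1.00866) = 31.2477075 amu; Δm = 0.2822075 amu; E_B = 262.87 MeV; E_B/A = 8.480 MeV
oxygen-18: Σm = 8(1.0072765) + 10(1.00866) = 18.1448120 amu; Δm = 0.1500420 amu; E_B = 139.763 MeV; E_B/A = 7.7646 MeV
phosphorus-31 has the higher binding energy per nucleon, so it is the more tightly bound nucleus.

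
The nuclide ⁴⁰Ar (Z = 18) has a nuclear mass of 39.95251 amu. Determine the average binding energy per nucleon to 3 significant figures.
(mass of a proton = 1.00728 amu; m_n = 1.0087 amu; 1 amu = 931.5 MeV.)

Z = 18, so N = A − Z = 40 − 18 = 22.
Total constituent mass: 18 × 1.00728 + 22 × 1.0087 = 40.32244 amu
Mass defect Δm = 40.32244 − 39.95251 = 0.36993 amu
Binding energy = Δm·c² = 0.36993 × 931.5 MeV/amu = 344.5898 MeV
BE/A = 344.5898 MeV / 40 = 8.6147 MeV/nucleon

8.61 MeV/nucleon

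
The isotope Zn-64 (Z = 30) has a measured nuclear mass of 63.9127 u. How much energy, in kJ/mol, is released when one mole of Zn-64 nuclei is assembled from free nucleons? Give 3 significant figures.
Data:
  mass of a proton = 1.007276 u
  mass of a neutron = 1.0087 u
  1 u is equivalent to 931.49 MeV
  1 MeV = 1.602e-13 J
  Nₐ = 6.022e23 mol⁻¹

The nucleus contains 30 protons and 64 − 30 = 34 neutrons.
Total constituent mass: 30 × 1.007276 + 34 × 1.0087 = 64.514080 u
Mass defect Δm = 64.514080 − 63.9127 = 0.601380 u
Converting to energy: 0.601380 u × 931.49 MeV/u = 560.179 MeV
Per nucleus in joules: 560.179 MeV × 1.602e-13 J/MeV = 8.9741e-11 J
Per mole: 8.9741e-11 J × 6.022e23 mol⁻¹ = 5.4042e+13 J/mol

5.40e+10 kJ/mol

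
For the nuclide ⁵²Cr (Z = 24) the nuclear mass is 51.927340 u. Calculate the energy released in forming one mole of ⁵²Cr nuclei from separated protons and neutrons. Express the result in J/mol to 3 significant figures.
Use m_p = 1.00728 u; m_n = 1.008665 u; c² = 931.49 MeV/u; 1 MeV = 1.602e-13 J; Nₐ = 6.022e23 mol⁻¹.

4.40e+13 J/mol

Z = 24, so N = A − Z = 52 − 24 = 28.
Σm = 24·m_p + 28·m_n = 24.17472 + 28.242620 = 52.417340 u
Mass defect Δm = 52.417340 − 51.927340 = 0.490000 u
E_B = 0.490000 × 931.49 = 456.430 MeV
Per nucleus in joules: 456.430 MeV × 1.602e-13 J/MeV = 7.3120e-11 J
Per mole: 7.3120e-11 J × 6.022e23 mol⁻¹ = 4.4033e+13 J/mol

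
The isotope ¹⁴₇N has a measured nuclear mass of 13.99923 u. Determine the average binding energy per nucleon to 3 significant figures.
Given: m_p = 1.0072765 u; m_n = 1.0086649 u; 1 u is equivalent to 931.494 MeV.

7.48 MeV/nucleon

Total constituent mass: 7 × 1.0072765 + 7 × 1.0086649 = 14.1115898 u
The mass defect is 14.1115898 − 13.99923 = 0.1123598 u.
Binding energy = Δm·c² = 0.1123598 × 931.494 MeV/u = 104.662 MeV
BE/A = 104.662 MeV / 14 = 7.476 MeV/nucleon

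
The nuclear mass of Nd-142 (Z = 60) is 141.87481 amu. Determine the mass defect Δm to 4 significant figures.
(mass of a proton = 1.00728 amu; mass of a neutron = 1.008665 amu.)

With 60 protons and 82 neutrons (A = 142):
Total constituent mass: 60 × 1.00728 + 82 × 1.008665 = 143.147330 amu
Δm = 143.147330 − 141.87481 = 1.272520 amu

1.273 amu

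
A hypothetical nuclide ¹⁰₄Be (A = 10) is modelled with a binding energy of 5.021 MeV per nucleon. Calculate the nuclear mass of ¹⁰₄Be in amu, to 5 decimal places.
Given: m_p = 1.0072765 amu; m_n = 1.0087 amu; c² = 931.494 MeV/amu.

Total binding energy = 10 × 5.021 = 50.210 MeV
Mass defect = 50.210 MeV / (931.494 MeV/amu) = 0.0539027 amu
Constituent mass = 4(1.0072765) + 6(1.0087) = 10.0813060 amu
Nuclear mass = 10.0813060 − 0.0539027 = 10.0274033 amu ≈ 10.02740 amu (to 5 decimal places)

10.02740 amu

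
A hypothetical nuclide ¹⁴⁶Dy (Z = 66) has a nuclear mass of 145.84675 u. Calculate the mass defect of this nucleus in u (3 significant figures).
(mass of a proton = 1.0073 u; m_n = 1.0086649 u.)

1.33 u

With 66 protons and 80 neutrons (A = 146):
Total constituent mass: 66 × 1.0073 + 80 × 1.0086649 = 147.1749920 u
Mass defect Δm = 147.1749920 − 145.84675 = 1.3282420 u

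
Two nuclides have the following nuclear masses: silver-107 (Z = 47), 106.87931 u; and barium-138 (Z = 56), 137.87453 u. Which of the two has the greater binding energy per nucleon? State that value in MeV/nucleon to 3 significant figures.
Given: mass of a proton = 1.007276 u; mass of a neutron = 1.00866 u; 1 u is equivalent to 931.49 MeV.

silver-107: Σm = 47(1.007276) + 60(1.00866) = 107.861572 u; Δm = 0.982262 u; E_B = 914.97 MeV; E_B/A = 8.551 MeV
barium-138: Σm = 56(1.007276) + 82(1.00866) = 139.117576 u; Δm = 1.243046 u; E_B = 1157.88 MeV; E_B/A = 8.390 MeV
silver-107 has the higher binding energy per nucleon, so it is the more tightly bound nucleus.

silver-107; 8.55 MeV/nucleon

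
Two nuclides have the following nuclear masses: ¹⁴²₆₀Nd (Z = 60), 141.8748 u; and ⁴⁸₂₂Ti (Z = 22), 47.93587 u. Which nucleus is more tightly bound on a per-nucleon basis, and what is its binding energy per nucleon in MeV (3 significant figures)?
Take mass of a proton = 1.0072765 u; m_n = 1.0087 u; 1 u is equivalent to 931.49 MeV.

⁴⁸₂₂Ti; 8.74 MeV/nucleon

¹⁴²₆₀Nd: Σm = 60(1.0072765) + 82(1.0087) = 143.1499900 u; Δm = 1.2751900 u; E_B = 1187.827 MeV; E_B/A = 8.36498 MeV
⁴⁸₂₂Ti: Σm = 22(1.0072765) + 26(1.0087) = 48.3862830 u; Δm = 0.4504130 u; E_B = 419.56 MeV; E_B/A = 8.741 MeV
⁴⁸₂₂Ti has the higher binding energy per nucleon, so it is the more tightly bound nucleus.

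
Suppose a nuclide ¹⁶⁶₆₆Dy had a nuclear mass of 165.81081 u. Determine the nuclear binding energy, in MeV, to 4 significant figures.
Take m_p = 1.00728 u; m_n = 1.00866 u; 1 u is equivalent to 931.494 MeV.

The nucleus contains 66 protons and 166 − 66 = 100 neutrons.
Total constituent mass: 66 × 1.00728 + 100 × 1.00866 = 167.34648 u
Δm = 167.34648 − 165.81081 = 1.53567 u
E_B = 1.53567 × 931.494 = 1430.47 MeV

1430 MeV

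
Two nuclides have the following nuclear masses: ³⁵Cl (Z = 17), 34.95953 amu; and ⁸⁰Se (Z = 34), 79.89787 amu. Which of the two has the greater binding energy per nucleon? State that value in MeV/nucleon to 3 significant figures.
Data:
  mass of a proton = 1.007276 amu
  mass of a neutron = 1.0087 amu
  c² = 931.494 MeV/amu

³⁵Cl: Σm = 17(1.007276) + 18(1.0087) = 35.280292 amu; Δm = 0.320762 amu; E_B = 298.79 MeV; E_B/A = 8.537 MeV
⁸⁰Se: Σm = 34(1.007276) + 46(1.0087) = 80.647584 amu; Δm = 0.749714 amu; E_B = 698.35 MeV; E_B/A = 8.729 MeV
⁸⁰Se has the higher binding energy per nucleon, so it is the more tightly bound nucleus.

⁸⁰Se; 8.73 MeV/nucleon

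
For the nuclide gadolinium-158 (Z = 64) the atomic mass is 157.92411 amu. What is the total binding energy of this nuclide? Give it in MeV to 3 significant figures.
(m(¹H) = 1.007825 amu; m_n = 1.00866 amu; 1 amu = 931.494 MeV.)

Z = 64, so N = A − Z = 158 − 64 = 94.
Total constituent mass: 64 × 1.007825 + 94 × 1.00866 = 159.314840 amu
The mass defect is 159.314840 − 157.92411 = 1.390730 amu.
E_B = 1.390730 × 931.494 = 1295.46 MeV

1300 MeV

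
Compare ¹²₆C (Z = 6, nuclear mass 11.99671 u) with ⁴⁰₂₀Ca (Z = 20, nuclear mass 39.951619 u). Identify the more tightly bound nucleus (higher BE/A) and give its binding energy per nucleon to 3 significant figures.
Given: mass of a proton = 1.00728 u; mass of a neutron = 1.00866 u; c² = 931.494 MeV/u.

⁴⁰₂₀Ca; 8.55 MeV/nucleon

¹²₆C: Σm = 6(1.00728) + 6(1.00866) = 12.09564 u; Δm = 0.09893 u; E_B = 92.153 MeV; E_B/A = 7.679 MeV
⁴⁰₂₀Ca: Σm = 20(1.00728) + 20(1.00866) = 40.31880 u; Δm = 0.367181 u; E_B = 342.03 MeV; E_B/A = 8.551 MeV
⁴⁰₂₀Ca has the higher binding energy per nucleon, so it is the more tightly bound nucleus.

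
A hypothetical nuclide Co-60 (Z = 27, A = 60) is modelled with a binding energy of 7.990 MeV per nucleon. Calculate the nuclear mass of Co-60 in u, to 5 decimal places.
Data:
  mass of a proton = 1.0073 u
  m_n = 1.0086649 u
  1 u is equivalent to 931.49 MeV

Total binding energy = 60 × 7.990 = 479.400 MeV
Mass defect = 479.400 MeV / (931.49 MeV/u) = 0.5146593 u
Constituent mass = 27(1.0073) + 33(1.0086649) = 60.4830417 u
Nuclear mass = 60.4830417 − 0.5146593 = 59.9683824 u ≈ 59.96838 u (to 5 decimal places)

59.96838 u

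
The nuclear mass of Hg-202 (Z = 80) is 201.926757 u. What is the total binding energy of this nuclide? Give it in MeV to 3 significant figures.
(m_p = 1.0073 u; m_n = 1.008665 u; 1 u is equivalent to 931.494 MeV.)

1600 MeV

The nucleus contains 80 protons and 202 − 80 = 122 neutrons.
Total constituent mass: 80 × 1.0073 + 122 × 1.008665 = 203.641130 u
Δm = 203.641130 − 201.926757 = 1.714373 u
Binding energy = Δm·c² = 1.714373 × 931.494 MeV/u = 1596.93 MeV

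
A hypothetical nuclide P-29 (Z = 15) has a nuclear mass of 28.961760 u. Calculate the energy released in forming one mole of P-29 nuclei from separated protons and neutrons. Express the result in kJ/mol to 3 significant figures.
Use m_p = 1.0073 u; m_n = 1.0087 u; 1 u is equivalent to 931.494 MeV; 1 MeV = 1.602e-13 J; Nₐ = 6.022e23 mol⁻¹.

2.42e+10 kJ/mol

With 15 protons and 14 neutrons (A = 29):
Mass of separated nucleons = 15(1.0073) + 14(1.0087) = 15.1095 + 14.1218 = 29.2313 u
The mass defect is 29.2313 − 28.961760 = 0.269540 u.
Converting to energy: 0.269540 u × 931.494 MeV/u = 251.075 MeV
Per nucleus in joules: 251.075 MeV × 1.602e-13 J/MeV = 4.0222e-11 J
Per mole: 4.0222e-11 J × 6.022e23 mol⁻¹ = 2.4222e+13 J/mol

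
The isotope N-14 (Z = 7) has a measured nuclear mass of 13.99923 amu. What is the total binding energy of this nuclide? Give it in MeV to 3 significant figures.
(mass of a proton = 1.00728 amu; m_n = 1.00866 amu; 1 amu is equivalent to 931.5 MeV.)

105 MeV

Total constituent mass: 7 × 1.00728 + 7 × 1.00866 = 14.11158 amu
The mass defect is 14.11158 − 13.99923 = 0.11235 amu.
Binding energy = Δm·c² = 0.11235 × 931.5 MeV/amu = 104.654 MeV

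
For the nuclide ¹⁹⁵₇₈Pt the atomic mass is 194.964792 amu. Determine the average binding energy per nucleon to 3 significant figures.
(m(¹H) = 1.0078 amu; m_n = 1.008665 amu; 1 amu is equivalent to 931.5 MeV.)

7.92 MeV/nucleon

The nucleus contains 78 protons and 195 − 78 = 117 neutrons.
Σm = 78·m(¹H) + 117·m_n = 78.6084 + 118.013805 = 196.622205 amu
The mass defect is 196.622205 − 194.964792 = 1.657413 amu.
Converting to energy: 1.657413 amu × 931.5 MeV/amu = 1543.88 MeV
Per nucleon: 1543.88 / 195 = 7.917 MeV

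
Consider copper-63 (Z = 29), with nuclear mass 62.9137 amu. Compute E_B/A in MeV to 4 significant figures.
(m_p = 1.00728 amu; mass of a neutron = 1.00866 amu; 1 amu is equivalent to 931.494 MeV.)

8.751 MeV/nucleon

The nucleus contains 29 protons and 63 − 29 = 34 neutrons.
Total constituent mass: 29 × 1.00728 + 34 × 1.00866 = 63.50556 amu
Δm = 63.50556 − 62.9137 = 0.59186 amu
E_B = 0.59186 × 931.494 = 551.314 MeV
BE/A = 551.314 MeV / 63 = 8.751 MeV/nucleon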